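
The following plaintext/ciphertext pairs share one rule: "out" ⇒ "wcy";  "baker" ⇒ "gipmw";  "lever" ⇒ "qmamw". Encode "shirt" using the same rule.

The shift depends on letter class: consonant t→y is +5, but vowel o→w is +8. Vowels shift forward by 8 and consonants shift forward by 5.
For shirt: s(cons)+5=x, h(cons)+5=m, i(vowel)+8=q, r(cons)+5=w, t(cons)+5=y.

xmqwy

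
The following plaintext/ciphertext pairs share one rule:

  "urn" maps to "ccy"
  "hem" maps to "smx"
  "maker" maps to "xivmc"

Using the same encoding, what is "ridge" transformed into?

cqorm

The shift depends on letter class: consonant r→c is +11, but vowel u→c is +8. Vowels shift forward by 8 and consonants shift forward by 11.
On ridge: r(cons)+11=c, i(vowel)+8=q, d(cons)+11=o, g(cons)+11=r, e(vowel)+8=m.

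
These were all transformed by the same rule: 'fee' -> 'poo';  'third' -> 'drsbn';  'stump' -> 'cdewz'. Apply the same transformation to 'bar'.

This is a Caesar cipher with shift 10.
For bar: b+10=l, a+10=k, r+10=b.

lkb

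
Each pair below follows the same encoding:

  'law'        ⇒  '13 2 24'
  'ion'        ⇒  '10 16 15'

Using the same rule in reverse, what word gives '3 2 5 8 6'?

l is letter #12 and maps to 13: an offset of 1. Each letter is replaced by its alphabet position (a=1..z=26) + 1.
Reversing it on 3 2 5 8 6: 3→(3−1)÷1=2=b, 2→(2−1)÷1=1=a, 5→(5−1)÷1=4=d, 8→(8−1)÷1=7=g, 6→(6−1)÷1=5=e.

badge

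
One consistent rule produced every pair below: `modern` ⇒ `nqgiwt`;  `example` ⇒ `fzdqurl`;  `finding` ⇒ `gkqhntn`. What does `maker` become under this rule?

ncniw

In modern: m→n is +1, o→q is +2, d→g is +3, e→i is +4 — the shift increases by 1 each position. The shift increases by 1 at each position, starting from +1: 1, 2, 3, ….
Applying it to maker: m+1=n, a+2=c, k+3=n, e+4=i, r+5=w.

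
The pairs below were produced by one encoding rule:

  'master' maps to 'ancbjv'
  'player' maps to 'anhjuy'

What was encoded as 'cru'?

Two steps: reverse the string, then apply a Caesar shift of +9.
Decoding cru: shift back: c−9=t, r−9=i, u−9=l → til; then reverse → lit.

lit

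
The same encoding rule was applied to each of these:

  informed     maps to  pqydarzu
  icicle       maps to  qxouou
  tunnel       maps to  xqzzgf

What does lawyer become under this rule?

The output letters match the input read backwards, each shifted +12: informed reversed is demrofni. The word is reversed, then every letter is shifted forward by 12.
For lawyer: reverse → reywal; then shift: r+12=d, e+12=q, y+12=k, w+12=i, a+12=m, l+12=x.

dqkimx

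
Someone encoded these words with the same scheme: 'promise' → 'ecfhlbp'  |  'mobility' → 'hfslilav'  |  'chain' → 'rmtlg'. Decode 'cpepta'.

p(15)→e(4) and r(17)→c(2) fit y≡25x+19 (mod 26); the inverse of 25 mod 26 is 25. This is an affine cipher: with a=0,…,z=25, each position x becomes (25x+19) mod 26.
Decoding cpepta: c(2)→25·(2−19)≡17=r; p(15)→25·(15−19)≡4=e; e(4)→25·(4−19)≡15=p; p(15)→25·(15−19)≡4=e; t(19)→25·(19−19)≡0=a; a(0)→25·(0−19)≡19=t (all mod 26).

repeat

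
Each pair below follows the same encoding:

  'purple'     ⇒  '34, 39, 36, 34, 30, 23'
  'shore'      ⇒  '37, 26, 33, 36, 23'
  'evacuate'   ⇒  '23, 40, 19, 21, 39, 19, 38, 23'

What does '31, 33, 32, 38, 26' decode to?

month

p is letter #16 and maps to 34: an offset of 18. Each letter is replaced by its alphabet position (a=1..z=26) + 18.
Undoing it on 31, 33, 32, 38, 26: 31→(31−18)÷1=13=m, 33→(33−18)÷1=15=o, 32→(32−18)÷1=14=n, 38→(38−18)÷1=20=t, 26→(26−18)÷1=8=h.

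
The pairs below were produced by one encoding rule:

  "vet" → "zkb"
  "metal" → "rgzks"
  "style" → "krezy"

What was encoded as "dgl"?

fax

The output letters match the input read backwards, each shifted +6: vet reversed is tev. The word is reversed, then every letter is shifted forward by 6.
Reversing it on dgl: shift back: d−6=x, g−6=a, l−6=f → xaf; then reverse → fax.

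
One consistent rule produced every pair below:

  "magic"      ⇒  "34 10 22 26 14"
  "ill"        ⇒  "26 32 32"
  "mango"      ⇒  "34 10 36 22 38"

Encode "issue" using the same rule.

With a=1..z=26, the number is 2·pos + 8.
On issue: i=9→26, s=19→46, s=19→46, u=21→50, e=5→18.

26 46 46 50 18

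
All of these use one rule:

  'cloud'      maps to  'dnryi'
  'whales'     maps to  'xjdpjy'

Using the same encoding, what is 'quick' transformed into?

rwlgp

In cloud: c→d is +1, l→n is +2, o→r is +3, u→y is +4 — the shift increases by 1 each position. The shift increases by 1 at each position, starting from +1: 1, 2, 3, ….
On quick: q+1=r, u+2=w, i+3=l, c+4=g, k+5=p.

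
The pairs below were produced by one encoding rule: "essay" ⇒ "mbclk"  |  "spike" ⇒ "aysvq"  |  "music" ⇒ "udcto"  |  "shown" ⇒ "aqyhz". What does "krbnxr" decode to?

circle

In essay: e→m is +8, s→b is +9, s→c is +10, a→l is +11 — the shift increases by 1 each position. The shift increases by 1 at each position, starting from +8: 8, 9, 10, ….
Decoding krbnxr: k−8=c, r−9=i, b−10=r, n−11=c, x−12=l, r−13=e.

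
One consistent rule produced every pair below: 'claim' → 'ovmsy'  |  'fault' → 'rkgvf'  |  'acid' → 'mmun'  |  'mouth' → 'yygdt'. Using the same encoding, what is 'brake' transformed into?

nbmuq

Shifts by position in claim: pos 0: c→o (+12), pos 1: l→v (+10), pos 2: a→m (+12), pos 3: i→s (+10) — repeating every 2. The shifts repeat in a cycle of length 2: positions 0,1,… shift by +12, +10, then the pattern repeats.
For brake: b+12=n, r+10=b, a+12=m, k+10=u, e+12=q.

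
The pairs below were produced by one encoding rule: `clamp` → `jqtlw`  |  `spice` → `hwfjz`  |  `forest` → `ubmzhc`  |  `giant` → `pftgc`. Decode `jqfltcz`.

c(2)→j(9) and l(11)→q(16) fit y≡21x+19 (mod 26); the inverse of 21 mod 26 is 5. This is an affine cipher: with a=0,…,z=25, each position x becomes (21x+19) mod 26.
Reversing it on jqfltcz: j(9)→5·(9−19)≡2=c; q(16)→5·(16−19)≡11=l; f(5)→5·(5−19)≡8=i; l(11)→5·(11−19)≡12=m; t(19)→5·(19−19)≡0=a; c(2)→5·(2−19)≡19=t; z(25)→5·(25−19)≡4=e (all mod 26).

climate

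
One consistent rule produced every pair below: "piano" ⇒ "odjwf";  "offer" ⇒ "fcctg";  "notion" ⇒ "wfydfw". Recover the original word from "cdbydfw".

fiction

p(15)→o(14) and i(8)→d(3) fit y≡9x+9 (mod 26); the inverse of 9 mod 26 is 3. This is an affine cipher: with a=0,…,z=25, each position x becomes (9x+9) mod 26.
Reversing it on cdbydfw: c(2)→3·(2−9)≡5=f; d(3)→3·(3−9)≡8=i; b(1)→3·(1−9)≡2=c; y(24)→3·(24−9)≡19=t; d(3)→3·(3−9)≡8=i; f(5)→3·(5−9)≡14=o; w(22)→3·(22−9)≡13=n (all mod 26).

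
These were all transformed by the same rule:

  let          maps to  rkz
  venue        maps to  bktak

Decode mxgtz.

grant

Compare letters: l→r is +6, e→k is +6, t→z is +6 — a constant shift. Each letter is shifted forward by 6 in the alphabet (a Caesar shift of +6).
Reversing it on mxgtz: m−6=g, x−6=r, g−6=a, t−6=n, z−6=t.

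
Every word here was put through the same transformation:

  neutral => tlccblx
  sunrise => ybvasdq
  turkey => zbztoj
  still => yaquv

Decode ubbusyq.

outline

In neutral: n→t is +6, e→l is +7, u→c is +8, t→c is +9 — the shift increases by 1 each position. Each letter shifts forward by (position + 6), i.e. 6, 7, 8, … — the shift grows by one for each successive letter.
Undoing it on ubbusyq: u−6=o, b−7=u, b−8=t, u−9=l, s−10=i, y−11=n, q−12=e.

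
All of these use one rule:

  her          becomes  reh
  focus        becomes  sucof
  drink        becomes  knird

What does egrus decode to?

surge

The output letters match the input read backwards: her reversed is reh. It's just the letters in reverse order.
Undoing it on egrus: then reverse → surge.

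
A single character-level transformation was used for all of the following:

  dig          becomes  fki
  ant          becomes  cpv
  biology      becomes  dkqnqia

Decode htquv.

Compare letters: d→f is +2, i→k is +2, g→i is +2 — a constant shift. It's a constant shift of +2 (ROT2).
Decoding htquv: h−2=f, t−2=r, q−2=o, u−2=s, v−2=t.

frost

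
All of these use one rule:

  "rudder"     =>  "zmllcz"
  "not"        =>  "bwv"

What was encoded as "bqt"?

lit

Read the word backwards and shift each letter +8.
Reversing it on bqt: shift back: b−8=t, q−8=i, t−8=l → til; then reverse → lit.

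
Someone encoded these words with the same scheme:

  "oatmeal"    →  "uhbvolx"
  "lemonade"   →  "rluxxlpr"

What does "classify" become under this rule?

Letter i (0-indexed) is shifted by i+6, so successive shifts are 6, 7, 8, ….
On classify: c+6=i, l+7=s, a+8=i, s+9=b, s+10=c, i+11=t, f+12=r, y+13=l.

isibctrl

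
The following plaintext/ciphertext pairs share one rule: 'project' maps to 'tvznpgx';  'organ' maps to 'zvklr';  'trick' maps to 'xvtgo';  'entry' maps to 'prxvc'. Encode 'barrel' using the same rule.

flvvpp

The rule splits by letter class: vowels +11, consonants +4.
On barrel: b(cons)+4=f, a(vowel)+11=l, r(cons)+4=v, r(cons)+4=v, e(vowel)+11=p, l(cons)+4=p.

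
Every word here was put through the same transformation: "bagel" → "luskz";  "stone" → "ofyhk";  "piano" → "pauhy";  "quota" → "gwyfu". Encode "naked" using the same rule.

This is an affine cipher: with a=0,…,z=25, each position x becomes (17x+20) mod 26.
Applying it to naked: n(13)→17·13+20≡7=h; a(0)→17·0+20≡20=u; k(10)→17·10+20≡8=i; e(4)→17·4+20≡10=k; d(3)→17·3+20≡19=t (all mod 26).

huikt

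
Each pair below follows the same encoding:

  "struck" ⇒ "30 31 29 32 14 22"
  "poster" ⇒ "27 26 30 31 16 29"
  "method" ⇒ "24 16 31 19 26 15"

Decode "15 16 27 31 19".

depth

s is letter #19 and maps to 30: an offset of 11. Each letter is replaced by its alphabet position (a=1..z=26) + 11.
Decoding 15 16 27 31 19: 15→(15−11)÷1=4=d, 16→(16−11)÷1=5=e, 27→(27−11)÷1=16=p, 31→(31−11)÷1=20=t, 19→(19−11)÷1=8=h.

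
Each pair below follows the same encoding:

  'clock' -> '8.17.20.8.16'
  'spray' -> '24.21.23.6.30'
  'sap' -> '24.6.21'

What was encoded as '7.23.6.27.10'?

c is letter #3 and maps to 8: an offset of 5. The number is (letter's place in the alphabet, a=1) + 5.
Undoing it on 7.23.6.27.10: 7→(7−5)÷1=2=b, 23→(23−5)÷1=18=r, 6→(6−5)÷1=1=a, 27→(27−5)÷1=22=v, 10→(10−5)÷1=5=e.

brave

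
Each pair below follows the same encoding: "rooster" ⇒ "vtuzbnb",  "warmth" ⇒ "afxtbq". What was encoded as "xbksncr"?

twelfth

The shift increases by 1 at each position, starting from +4: 4, 5, 6, ….
Undoing it on xbksncr: x−4=t, b−5=w, k−6=e, s−7=l, n−8=f, c−9=t, r−10=h.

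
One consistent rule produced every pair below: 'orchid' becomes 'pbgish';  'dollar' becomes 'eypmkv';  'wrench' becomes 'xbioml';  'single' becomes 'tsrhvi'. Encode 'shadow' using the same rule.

Shifts by position in orchid: pos 0: o→p (+1), pos 1: r→b (+10), pos 2: c→g (+4), pos 3: h→i (+1), pos 4: i→s (+10), pos 5: d→h (+4) — repeating every 3. The shifts repeat in a cycle of length 3: positions 0,1,… shift by +1, +10, +4, then the pattern repeats.
Applying it to shadow: s+1=t, h+10=r, a+4=e, d+1=e, o+10=y, w+4=a.

treeya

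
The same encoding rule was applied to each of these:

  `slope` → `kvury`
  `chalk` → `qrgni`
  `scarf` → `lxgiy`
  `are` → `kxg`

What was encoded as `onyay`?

The output letters match the input read backwards, each shifted +6: slope reversed is epols. Read the word backwards and shift each letter +6.
Decoding onyay: shift back: o−6=i, n−6=h, y−6=s, a−6=u, y−6=s → ihsus; then reverse → sushi.

sushi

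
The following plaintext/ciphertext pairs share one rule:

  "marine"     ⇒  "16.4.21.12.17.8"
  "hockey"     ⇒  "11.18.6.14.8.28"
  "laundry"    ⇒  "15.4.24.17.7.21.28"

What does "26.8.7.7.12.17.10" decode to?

m is letter #13 and maps to 16: an offset of 3. Each letter is replaced by its alphabet position (a=1..z=26) + 3.
Decoding 26.8.7.7.12.17.10: 26→(26−3)÷1=23=w, 8→(8−3)÷1=5=e, 7→(7−3)÷1=4=d, 7→(7−3)÷1=4=d, 12→(12−3)÷1=9=i, 17→(17−3)÷1=14=n, 10→(10−3)÷1=7=g.

wedding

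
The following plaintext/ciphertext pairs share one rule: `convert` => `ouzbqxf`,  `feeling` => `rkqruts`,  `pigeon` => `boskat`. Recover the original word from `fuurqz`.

toilet

Shifts by position in convert: pos 0: c→o (+12), pos 1: o→u (+6), pos 2: n→z (+12), pos 3: v→b (+6) — repeating every 2. It's a Vigenère-style cipher with numeric key [12,6]: position i shifts by key[i mod 2].
Undoing it on fuurqz: f−12=t, u−6=o, u−12=i, r−6=l, q−12=e, z−6=t.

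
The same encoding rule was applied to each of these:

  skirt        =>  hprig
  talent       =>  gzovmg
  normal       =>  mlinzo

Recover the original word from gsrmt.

Each pair mirrors across the alphabet (s↔h, k↔p, i↔r): positions sum to 25. Letters are reflected about the middle of the alphabet (position → 25−position): Atbash.
Undoing it on gsrmt: g↔t, s↔h, r↔i, m↔n, t↔g.

thing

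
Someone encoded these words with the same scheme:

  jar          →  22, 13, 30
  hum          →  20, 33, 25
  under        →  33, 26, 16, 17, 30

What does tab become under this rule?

j is letter #10 and maps to 22: an offset of 12. Each letter is replaced by its alphabet position (a=1..z=26) + 12.
Applying it to tab: t=20→32, a=1→13, b=2→14.

32, 13, 14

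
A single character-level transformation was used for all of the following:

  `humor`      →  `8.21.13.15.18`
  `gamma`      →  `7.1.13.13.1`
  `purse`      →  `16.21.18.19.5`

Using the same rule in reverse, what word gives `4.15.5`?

h is letter #8 and maps to 8: an offset of 0. Each letter is replaced by its alphabet position (a=1, b=2, …, z=26).
Decoding 4.15.5: 4=d, 15=o, 5=e.

doe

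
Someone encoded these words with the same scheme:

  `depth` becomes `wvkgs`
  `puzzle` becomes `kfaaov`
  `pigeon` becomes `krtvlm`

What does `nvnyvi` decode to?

This is the alphabet-reversal cipher (Atbash): a becomes z, b becomes y, etc.
Reversing it on nvnyvi: n↔m, v↔e, n↔m, y↔b, v↔e, i↔r.

member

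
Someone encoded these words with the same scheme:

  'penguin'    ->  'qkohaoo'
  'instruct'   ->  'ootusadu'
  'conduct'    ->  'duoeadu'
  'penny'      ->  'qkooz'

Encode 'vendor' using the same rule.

The shift depends on letter class: consonant p→q is +1, but vowel e→k is +6. Vowels shift forward by 6 and consonants shift forward by 1.
Applying it to vendor: v(cons)+1=w, e(vowel)+6=k, n(cons)+1=o, d(cons)+1=e, o(vowel)+6=u, r(cons)+1=s.

wkoeus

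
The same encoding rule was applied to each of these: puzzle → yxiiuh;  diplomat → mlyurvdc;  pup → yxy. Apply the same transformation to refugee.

The shift depends on letter class: consonant p→y is +9, but vowel u→x is +3. The rule splits by letter class: vowels +3, consonants +9.
On refugee: r(cons)+9=a, e(vowel)+3=h, f(cons)+9=o, u(vowel)+3=x, g(cons)+9=p, e(vowel)+3=h, e(vowel)+3=h.

ahoxphh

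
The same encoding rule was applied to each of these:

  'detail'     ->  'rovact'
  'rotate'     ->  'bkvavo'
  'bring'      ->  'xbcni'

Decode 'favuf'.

Treating letters as 0–25, the rule is x ↦ 23x + 0 (mod 26).
Reversing it on favuf: f(5)→17·(5−0)≡7=h; a(0)→17·(0−0)≡0=a; v(21)→17·(21−0)≡19=t; u(20)→17·(20−0)≡2=c; f(5)→17·(5−0)≡7=h (all mod 26).

hatch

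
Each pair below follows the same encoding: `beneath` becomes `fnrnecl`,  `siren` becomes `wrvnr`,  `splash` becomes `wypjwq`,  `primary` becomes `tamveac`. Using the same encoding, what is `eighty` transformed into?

irkqxh

Shifts by position in beneath: pos 0: b→f (+4), pos 1: e→n (+9), pos 2: n→r (+4), pos 3: e→n (+9) — repeating every 2. A repeating key of period 2 is used — shifts +4, +9 over and over.
Applying it to eighty: e+4=i, i+9=r, g+4=k, h+9=q, t+4=x, y+9=h.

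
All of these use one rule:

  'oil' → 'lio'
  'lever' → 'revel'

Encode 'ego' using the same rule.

oge

The output letters match the input read backwards: oil reversed is lio. The word is simply reversed.
Applying it to ego: reverse → oge.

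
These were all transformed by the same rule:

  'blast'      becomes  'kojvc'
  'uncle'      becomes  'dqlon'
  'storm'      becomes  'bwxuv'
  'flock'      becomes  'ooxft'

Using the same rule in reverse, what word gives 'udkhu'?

label

Shifts by position in blast: pos 0: b→k (+9), pos 1: l→o (+3), pos 2: a→j (+9), pos 3: s→v (+3) — repeating every 2. A repeating key of period 2 is used — shifts +9, +3 over and over.
Decoding udkhu: u−9=l, d−3=a, k−9=b, h−3=e, u−9=l.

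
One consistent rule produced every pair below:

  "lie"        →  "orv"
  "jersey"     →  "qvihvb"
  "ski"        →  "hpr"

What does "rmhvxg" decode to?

Each pair mirrors across the alphabet (l↔o, i↔r, e↔v): positions sum to 25. Letters are reflected about the middle of the alphabet (position → 25−position): Atbash.
Undoing it on rmhvxg: r↔i, m↔n, h↔s, v↔e, x↔c, g↔t.

insect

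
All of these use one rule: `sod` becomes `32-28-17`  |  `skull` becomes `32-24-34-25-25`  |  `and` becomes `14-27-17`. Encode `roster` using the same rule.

The number is (letter's place in the alphabet, a=1) + 13.
Applying it to roster: r=18→31, o=15→28, s=19→32, t=20→33, e=5→18, r=18→31.

31-28-32-33-18-31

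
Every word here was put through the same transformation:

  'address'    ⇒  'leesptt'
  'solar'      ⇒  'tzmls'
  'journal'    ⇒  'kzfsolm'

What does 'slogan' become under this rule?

tmzhlo

The shift depends on letter class: consonant d→e is +1, but vowel a→l is +11. Vowels shift forward by 11 and consonants shift forward by 1.
Applying it to slogan: s(cons)+1=t, l(cons)+1=m, o(vowel)+11=z, g(cons)+1=h, a(vowel)+11=l, n(cons)+1=o.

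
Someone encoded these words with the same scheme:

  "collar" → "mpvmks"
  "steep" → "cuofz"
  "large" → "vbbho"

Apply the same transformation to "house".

rpeto

Shifts by position in collar: pos 0: c→m (+10), pos 1: o→p (+1), pos 2: l→v (+10), pos 3: l→m (+1) — repeating every 2. It's a Vigenère-style cipher with numeric key [10,1]: position i shifts by key[i mod 2].
On house: h+10=r, o+1=p, u+10=e, s+1=t, e+10=o.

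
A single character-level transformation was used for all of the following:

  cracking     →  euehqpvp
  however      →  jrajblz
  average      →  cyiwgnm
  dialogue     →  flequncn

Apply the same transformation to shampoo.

ukervvw

Letter i (0-indexed) is shifted by i+2, so successive shifts are 2, 3, 4, ….
On shampoo: s+2=u, h+3=k, a+4=e, m+5=r, p+6=v, o+7=v, o+8=w.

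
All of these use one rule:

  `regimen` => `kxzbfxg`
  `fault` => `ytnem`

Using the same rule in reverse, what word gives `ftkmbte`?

This is a Caesar cipher with shift 19.
Undoing it on ftkmbte: f−19=m, t−19=a, k−19=r, m−19=t, b−19=i, t−19=a, e−19=l.

martial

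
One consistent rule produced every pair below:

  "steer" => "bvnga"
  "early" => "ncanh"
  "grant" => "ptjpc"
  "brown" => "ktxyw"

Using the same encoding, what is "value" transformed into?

Shifts by position in steer: pos 0: s→b (+9), pos 1: t→v (+2), pos 2: e→n (+9), pos 3: e→g (+2) — repeating every 2. It's a Vigenère-style cipher with numeric key [9,2]: position i shifts by key[i mod 2].
On value: v+9=e, a+2=c, l+9=u, u+2=w, e+9=n.

ecuwn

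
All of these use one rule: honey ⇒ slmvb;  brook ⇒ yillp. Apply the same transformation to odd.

lww

Each pair mirrors across the alphabet (h↔s, o↔l, n↔m): positions sum to 25. Letters are reflected about the middle of the alphabet (position → 25−position): Atbash.
For odd: o↔l, d↔w, d↔w.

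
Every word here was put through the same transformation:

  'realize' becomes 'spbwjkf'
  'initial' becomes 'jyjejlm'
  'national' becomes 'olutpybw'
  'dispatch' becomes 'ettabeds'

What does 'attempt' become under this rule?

beupnau

Shifts by position in realize: pos 0: r→s (+1), pos 1: e→p (+11), pos 2: a→b (+1), pos 3: l→w (+11) — repeating every 2. A repeating key of period 2 is used — shifts +1, +11 over and over.
For attempt: a+1=b, t+11=e, t+1=u, e+11=p, m+1=n, p+11=a, t+1=u.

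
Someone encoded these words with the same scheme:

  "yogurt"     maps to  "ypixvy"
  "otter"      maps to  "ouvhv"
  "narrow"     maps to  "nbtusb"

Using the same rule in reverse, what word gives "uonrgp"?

In yogurt: y→y is +0, o→p is +1, g→i is +2, u→x is +3 — the shift increases by 1 each position. Each letter shifts forward by its position index (0, 1, 2, …) — the shift grows by one for each successive letter.
Reversing it on uonrgp: u−0=u, o−1=n, n−2=l, r−3=o, g−4=c, p−5=k.

unlock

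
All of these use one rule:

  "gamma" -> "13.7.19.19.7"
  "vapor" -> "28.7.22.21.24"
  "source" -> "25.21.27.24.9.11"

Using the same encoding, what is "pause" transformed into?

Each letter is replaced by its alphabet position (a=1..z=26) + 6.
On pause: p=16→22, a=1→7, u=21→27, s=19→25, e=5→11.

22.7.27.25.11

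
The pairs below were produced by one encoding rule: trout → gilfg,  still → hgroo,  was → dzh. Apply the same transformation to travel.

Each pair mirrors across the alphabet (t↔g, r↔i, o↔l): positions sum to 25. Letters are reflected about the middle of the alphabet (position → 25−position): Atbash.
For travel: t↔g, r↔i, a↔z, v↔e, e↔v, l↔o.

gizevo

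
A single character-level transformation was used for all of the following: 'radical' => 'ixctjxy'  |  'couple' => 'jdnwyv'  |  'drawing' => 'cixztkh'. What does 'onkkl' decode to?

r(17)→i(8) and a(0)→x(23) fit y≡19x+23 (mod 26); the inverse of 19 mod 26 is 11. Treating letters as 0–25, the rule is x ↦ 19x + 23 (mod 26).
Reversing it on onkkl: o(14)→11·(14−23)≡5=f; n(13)→11·(13−23)≡20=u; k(10)→11·(10−23)≡13=n; k(10)→11·(10−23)≡13=n; l(11)→11·(11−23)≡24=y (all mod 26).

funny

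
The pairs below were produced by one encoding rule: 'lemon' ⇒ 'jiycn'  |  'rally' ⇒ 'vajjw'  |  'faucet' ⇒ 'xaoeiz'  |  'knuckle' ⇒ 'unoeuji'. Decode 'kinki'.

sense

l(11)→j(9) and e(4)→i(8) fit y≡15x+0 (mod 26); the inverse of 15 mod 26 is 7. This is an affine cipher: with a=0,…,z=25, each position x becomes (15x+0) mod 26.
Undoing it on kinki: k(10)→7·(10−0)≡18=s; i(8)→7·(8−0)≡4=e; n(13)→7·(13−0)≡13=n; k(10)→7·(10−0)≡18=s; i(8)→7·(8−0)≡4=e (all mod 26).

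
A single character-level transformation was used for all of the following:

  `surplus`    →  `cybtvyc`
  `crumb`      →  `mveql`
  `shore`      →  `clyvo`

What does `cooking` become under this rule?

The shifts repeat in a cycle of length 2: positions 0,1,… shift by +10, +4, then the pattern repeats.
For cooking: c+10=m, o+4=s, o+10=y, k+4=o, i+10=s, n+4=r, g+10=q.

msyosrq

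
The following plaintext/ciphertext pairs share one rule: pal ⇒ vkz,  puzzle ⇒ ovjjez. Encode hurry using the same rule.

ibber

The output letters match the input read backwards, each shifted +10: pal reversed is lap. Two steps: reverse the string, then apply a Caesar shift of +10.
Applying it to hurry: reverse → yrruh; then shift: y+10=i, r+10=b, r+10=b, u+10=e, h+10=r.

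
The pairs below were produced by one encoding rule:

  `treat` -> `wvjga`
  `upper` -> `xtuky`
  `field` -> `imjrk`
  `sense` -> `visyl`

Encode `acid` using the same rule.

In treat: t→w is +3, r→v is +4, e→j is +5, a→g is +6 — the shift increases by 1 each position. Each letter shifts forward by (position + 3), i.e. 3, 4, 5, … — the shift grows by one for each successive letter.
On acid: a+3=d, c+4=g, i+5=n, d+6=j.

dgnj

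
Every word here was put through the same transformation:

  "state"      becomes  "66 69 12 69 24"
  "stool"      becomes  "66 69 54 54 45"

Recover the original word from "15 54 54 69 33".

booth

s(#19)→66 and t(#20)→69: differences scale by 3, so n = 3·pos + 9. The formula is n = 3×(alphabet index, a=1) + 9.
Reversing it on 15 54 54 69 33: 15→(15−9)÷3=2=b, 54→(54−9)÷3=15=o, 54→(54−9)÷3=15=o, 69→(69−9)÷3=20=t, 33→(33−9)÷3=8=h.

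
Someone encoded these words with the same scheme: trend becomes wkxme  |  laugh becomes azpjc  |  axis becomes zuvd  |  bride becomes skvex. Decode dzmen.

sandy

t(19)→w(22) and r(17)→k(10) fit y≡19x+25 (mod 26); the inverse of 19 mod 26 is 11. Treating letters as 0–25, the rule is x ↦ 19x + 25 (mod 26).
Reversing it on dzmen: d(3)→11·(3−25)≡18=s; z(25)→11·(25−25)≡0=a; m(12)→11·(12−25)≡13=n; e(4)→11·(4−25)≡3=d; n(13)→11·(13−25)≡24=y (all mod 26).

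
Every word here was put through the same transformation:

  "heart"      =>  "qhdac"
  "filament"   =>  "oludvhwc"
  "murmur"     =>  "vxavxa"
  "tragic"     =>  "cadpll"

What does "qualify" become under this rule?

Two shifts are in play — +3 for a/e/i/o/u, +9 for every other letter.
Applying it to qualify: q(cons)+9=z, u(vowel)+3=x, a(vowel)+3=d, l(cons)+9=u, i(vowel)+3=l, f(cons)+9=o, y(cons)+9=h.

zxduloh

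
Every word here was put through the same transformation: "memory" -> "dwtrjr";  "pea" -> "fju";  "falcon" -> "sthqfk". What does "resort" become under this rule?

Read the word backwards and shift each letter +5.
On resort: reverse → troser; then shift: t+5=y, r+5=w, o+5=t, s+5=x, e+5=j, r+5=w.

ywtxjw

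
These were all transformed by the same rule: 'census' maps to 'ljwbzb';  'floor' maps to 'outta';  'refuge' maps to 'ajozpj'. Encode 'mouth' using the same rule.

vtzcq

The shift depends on letter class: consonant c→l is +9, but vowel e→j is +5. Two shifts are in play — +5 for a/e/i/o/u, +9 for every other letter.
Applying it to mouth: m(cons)+9=v, o(vowel)+5=t, u(vowel)+5=z, t(cons)+9=c, h(cons)+9=q.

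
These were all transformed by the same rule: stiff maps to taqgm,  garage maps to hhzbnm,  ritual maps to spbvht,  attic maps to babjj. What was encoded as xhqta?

waist

Shifts by position in stiff: pos 0: s→t (+1), pos 1: t→a (+7), pos 2: i→q (+8), pos 3: f→g (+1), pos 4: f→m (+7) — repeating every 3. A repeating key of period 3 is used — shifts +1, +7, +8 over and over.
Decoding xhqta: x−1=w, h−7=a, q−8=i, t−1=s, a−7=t.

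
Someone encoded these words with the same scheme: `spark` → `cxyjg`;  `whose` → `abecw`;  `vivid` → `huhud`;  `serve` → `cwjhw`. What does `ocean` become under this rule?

ekwyl

This is an affine cipher: with a=0,…,z=25, each position x becomes (19x+24) mod 26.
Applying it to ocean: o(14)→19·14+24≡4=e; c(2)→19·2+24≡10=k; e(4)→19·4+24≡22=w; a(0)→19·0+24≡24=y; n(13)→19·13+24≡11=l (all mod 26).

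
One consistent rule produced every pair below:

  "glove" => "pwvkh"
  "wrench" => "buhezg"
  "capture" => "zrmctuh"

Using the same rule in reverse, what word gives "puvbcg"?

g(6)→p(15) and l(11)→w(22) fit y≡17x+17 (mod 26); the inverse of 17 mod 26 is 23. Treating letters as 0–25, the rule is x ↦ 17x + 17 (mod 26).
Reversing it on puvbcg: p(15)→23·(15−17)≡6=g; u(20)→23·(20−17)≡17=r; v(21)→23·(21−17)≡14=o; b(1)→23·(1−17)≡22=w; c(2)→23·(2−17)≡19=t; g(6)→23·(6−17)≡7=h (all mod 26).

growth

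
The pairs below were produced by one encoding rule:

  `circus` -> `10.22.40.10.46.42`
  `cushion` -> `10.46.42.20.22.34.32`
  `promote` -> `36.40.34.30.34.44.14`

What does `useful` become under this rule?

46.42.14.16.46.28

c(#3)→10 and i(#9)→22: differences scale by 2, so n = 2·pos + 4. The formula is n = 2×(alphabet index, a=1) + 4.
On useful: u=21→46, s=19→42, e=5→14, f=6→16, u=21→46, l=12→28.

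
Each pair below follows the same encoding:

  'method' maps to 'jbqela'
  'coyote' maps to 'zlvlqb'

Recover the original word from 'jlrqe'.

It's a constant shift of +23 (ROT23).
Reversing it on jlrqe: j−23=m, l−23=o, r−23=u, q−23=t, e−23=h.

mouth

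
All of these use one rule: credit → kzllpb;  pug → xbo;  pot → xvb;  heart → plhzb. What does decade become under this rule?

The shift depends on letter class: consonant c→k is +8, but vowel e→l is +7. Vowels shift forward by 7 and consonants shift forward by 8.
Applying it to decade: d(cons)+8=l, e(vowel)+7=l, c(cons)+8=k, a(vowel)+7=h, d(cons)+8=l, e(vowel)+7=l.

llkhll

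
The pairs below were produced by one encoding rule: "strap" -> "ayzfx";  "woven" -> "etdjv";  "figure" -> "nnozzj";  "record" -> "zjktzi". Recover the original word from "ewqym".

write

Shifts by position in strap: pos 0: s→a (+8), pos 1: t→y (+5), pos 2: r→z (+8), pos 3: a→f (+5) — repeating every 2. It's a Vigenère-style cipher with numeric key [8,5]: position i shifts by key[i mod 2].
Decoding ewqym: e−8=w, w−5=r, q−8=i, y−5=t, m−8=e.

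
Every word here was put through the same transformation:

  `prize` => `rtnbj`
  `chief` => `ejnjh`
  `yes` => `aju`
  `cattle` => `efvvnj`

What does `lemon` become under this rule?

The shift depends on letter class: consonant p→r is +2, but vowel i→n is +5. Vowels shift forward by 5 and consonants shift forward by 2.
On lemon: l(cons)+2=n, e(vowel)+5=j, m(cons)+2=o, o(vowel)+5=t, n(cons)+2=p.

njotp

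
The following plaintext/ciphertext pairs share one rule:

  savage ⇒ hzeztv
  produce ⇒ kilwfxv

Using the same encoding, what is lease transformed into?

ovzhv

Each pair mirrors across the alphabet (s↔h, a↔z, v↔e): positions sum to 25. Letters are reflected about the middle of the alphabet (position → 25−position): Atbash.
Applying it to lease: l↔o, e↔v, a↔z, s↔h, e↔v.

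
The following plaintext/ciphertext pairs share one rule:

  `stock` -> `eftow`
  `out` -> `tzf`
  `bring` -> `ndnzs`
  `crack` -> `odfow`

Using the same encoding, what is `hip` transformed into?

tnb

The shift depends on letter class: consonant s→e is +12, but vowel o→t is +5. Two shifts are in play — +5 for a/e/i/o/u, +12 for every other letter.
On hip: h(cons)+12=t, i(vowel)+5=n, p(cons)+12=b.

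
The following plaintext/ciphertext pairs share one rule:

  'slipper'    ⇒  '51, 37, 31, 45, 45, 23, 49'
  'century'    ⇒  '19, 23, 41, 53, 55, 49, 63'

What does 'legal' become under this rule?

37, 23, 27, 15, 37

s(#19)→51 and l(#12)→37: differences scale by 2, so n = 2·pos + 13. Each letter becomes 2×(its alphabet position, a=1..z=26) + 13.
On legal: l=12→37, e=5→23, g=7→27, a=1→15, l=12→37.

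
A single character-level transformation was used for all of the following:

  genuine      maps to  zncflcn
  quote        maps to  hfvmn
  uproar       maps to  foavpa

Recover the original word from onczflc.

g(6)→z(25) and e(4)→n(13) fit y≡19x+15 (mod 26); the inverse of 19 mod 26 is 11. This is an affine cipher: with a=0,…,z=25, each position x becomes (19x+15) mod 26.
Undoing it on onczflc: o(14)→11·(14−15)≡15=p; n(13)→11·(13−15)≡4=e; c(2)→11·(2−15)≡13=n; z(25)→11·(25−15)≡6=g; f(5)→11·(5−15)≡20=u; l(11)→11·(11−15)≡8=i; c(2)→11·(2−15)≡13=n (all mod 26).

penguin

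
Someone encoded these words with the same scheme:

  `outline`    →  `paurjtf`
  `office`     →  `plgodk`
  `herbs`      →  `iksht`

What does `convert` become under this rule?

duobfxu

Shifts by position in outline: pos 0: o→p (+1), pos 1: u→a (+6), pos 2: t→u (+1), pos 3: l→r (+6) — repeating every 2. It's a Vigenère-style cipher with numeric key [1,6]: position i shifts by key[i mod 2].
For convert: c+1=d, o+6=u, n+1=o, v+6=b, e+1=f, r+6=x, t+1=u.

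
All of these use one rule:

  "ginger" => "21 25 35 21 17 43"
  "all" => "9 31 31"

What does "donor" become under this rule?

15 37 35 37 43

g(#7)→21 and i(#9)→25: differences scale by 2, so n = 2·pos + 7. Each letter becomes 2×(its alphabet position, a=1..z=26) + 7.
Applying it to donor: d=4→15, o=15→37, n=14→35, o=15→37, r=18→43.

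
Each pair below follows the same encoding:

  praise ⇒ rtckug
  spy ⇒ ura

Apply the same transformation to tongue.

vqpiwg

This is a Caesar cipher with shift 2.
For tongue: t+2=v, o+2=q, n+2=p, g+2=i, u+2=w, e+2=g.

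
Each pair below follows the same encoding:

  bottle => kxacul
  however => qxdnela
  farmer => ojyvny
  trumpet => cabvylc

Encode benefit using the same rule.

Shifts by position in bottle: pos 0: b→k (+9), pos 1: o→x (+9), pos 2: t→a (+7), pos 3: t→c (+9), pos 4: l→u (+9), pos 5: e→l (+7) — repeating every 3. The shifts repeat in a cycle of length 3: positions 0,1,… shift by +9, +9, +7, then the pattern repeats.
Applying it to benefit: b+9=k, e+9=n, n+7=u, e+9=n, f+9=o, i+7=p, t+9=c.

knunopc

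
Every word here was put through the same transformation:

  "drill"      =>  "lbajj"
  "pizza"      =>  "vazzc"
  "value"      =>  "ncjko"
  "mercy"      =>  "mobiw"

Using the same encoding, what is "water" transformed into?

qchob

d(3)→l(11) and r(17)→b(1) fit y≡3x+2 (mod 26); the inverse of 3 mod 26 is 9. This is an affine cipher: with a=0,…,z=25, each position x becomes (3x+2) mod 26.
On water: w(22)→3·22+2≡16=q; a(0)→3·0+2≡2=c; t(19)→3·19+2≡7=h; e(4)→3·4+2≡14=o; r(17)→3·17+2≡1=b (all mod 26).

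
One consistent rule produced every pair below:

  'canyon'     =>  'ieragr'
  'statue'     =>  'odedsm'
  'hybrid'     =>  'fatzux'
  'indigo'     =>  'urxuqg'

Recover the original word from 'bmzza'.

ferry

c(2)→i(8) and a(0)→e(4) fit y≡15x+4 (mod 26); the inverse of 15 mod 26 is 7. Treating letters as 0–25, the rule is x ↦ 15x + 4 (mod 26).
Reversing it on bmzza: b(1)→7·(1−4)≡5=f; m(12)→7·(12−4)≡4=e; z(25)→7·(25−4)≡17=r; z(25)→7·(25−4)≡17=r; a(0)→7·(0−4)≡24=y (all mod 26).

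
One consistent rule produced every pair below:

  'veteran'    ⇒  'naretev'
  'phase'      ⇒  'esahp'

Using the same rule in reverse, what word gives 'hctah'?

hatch

The word is simply reversed.
Reversing it on hctah: then reverse → hatch.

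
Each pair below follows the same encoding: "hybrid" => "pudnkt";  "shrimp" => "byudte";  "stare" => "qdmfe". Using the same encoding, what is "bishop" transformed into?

The output letters match the input read backwards, each shifted +12: hybrid reversed is dirbyh. The word is reversed, then every letter is shifted forward by 12.
For bishop: reverse → pohsib; then shift: p+12=b, o+12=a, h+12=t, s+12=e, i+12=u, b+12=n.

bateun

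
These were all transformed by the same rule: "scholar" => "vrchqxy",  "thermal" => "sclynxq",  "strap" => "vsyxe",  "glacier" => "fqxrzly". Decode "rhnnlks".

Treating letters as 0–25, the rule is x ↦ 23x + 23 (mod 26).
Decoding rhnnlks: r(17)→17·(17−23)≡2=c; h(7)→17·(7−23)≡14=o; n(13)→17·(13−23)≡12=m; n(13)→17·(13−23)≡12=m; l(11)→17·(11−23)≡4=e; k(10)→17·(10−23)≡13=n; s(18)→17·(18−23)≡19=t (all mod 26).

comment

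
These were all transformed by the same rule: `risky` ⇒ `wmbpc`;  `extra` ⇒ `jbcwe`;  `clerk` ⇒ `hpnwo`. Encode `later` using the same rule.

Shifts by position in risky: pos 0: r→w (+5), pos 1: i→m (+4), pos 2: s→b (+9), pos 3: k→p (+5), pos 4: y→c (+4) — repeating every 3. The shifts repeat in a cycle of length 3: positions 0,1,… shift by +5, +4, +9, then the pattern repeats.
Applying it to later: l+5=q, a+4=e, t+9=c, e+5=j, r+4=v.

qecjv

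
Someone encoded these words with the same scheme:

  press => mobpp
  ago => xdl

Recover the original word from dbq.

get

Each letter is shifted forward by 23 in the alphabet (a Caesar shift of +23).
Undoing it on dbq: d−23=g, b−23=e, q−23=t.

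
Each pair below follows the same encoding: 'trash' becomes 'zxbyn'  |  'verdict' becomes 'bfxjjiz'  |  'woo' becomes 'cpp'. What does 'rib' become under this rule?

The shift depends on letter class: consonant t→z is +6, but vowel a→b is +1. The rule splits by letter class: vowels +1, consonants +6.
Applying it to rib: r(cons)+6=x, i(vowel)+1=j, b(cons)+6=h.

xjh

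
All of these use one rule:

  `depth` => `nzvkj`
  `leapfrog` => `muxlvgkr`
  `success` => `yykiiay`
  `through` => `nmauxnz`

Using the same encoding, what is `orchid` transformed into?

jonixu

The output letters match the input read backwards, each shifted +6: depth reversed is htped. Read the word backwards and shift each letter +6.
On orchid: reverse → dihcro; then shift: d+6=j, i+6=o, h+6=n, c+6=i, r+6=x, o+6=u.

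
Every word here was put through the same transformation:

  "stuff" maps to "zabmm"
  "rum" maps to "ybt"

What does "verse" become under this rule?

clyzl

This is a Caesar cipher with shift 7.
For verse: v+7=c, e+7=l, r+7=y, s+7=z, e+7=l.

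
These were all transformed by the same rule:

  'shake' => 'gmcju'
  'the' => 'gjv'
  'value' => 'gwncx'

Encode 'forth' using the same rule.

The output letters match the input read backwards, each shifted +2: shake reversed is ekahs. The word is reversed, then every letter is shifted forward by 2.
For forth: reverse → htrof; then shift: h+2=j, t+2=v, r+2=t, o+2=q, f+2=h.

jvtqh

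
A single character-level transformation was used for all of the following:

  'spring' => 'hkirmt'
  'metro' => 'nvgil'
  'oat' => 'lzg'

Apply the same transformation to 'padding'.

Letters are reflected about the middle of the alphabet (position → 25−position): Atbash.
Applying it to padding: p↔k, a↔z, d↔w, d↔w, i↔r, n↔m, g↔t.

kzwwrmt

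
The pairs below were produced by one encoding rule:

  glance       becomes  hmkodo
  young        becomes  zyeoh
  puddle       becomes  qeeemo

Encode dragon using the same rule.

eskhyo

The shift depends on letter class: consonant g→h is +1, but vowel a→k is +10. The rule splits by letter class: vowels +10, consonants +1.
For dragon: d(cons)+1=e, r(cons)+1=s, a(vowel)+10=k, g(cons)+1=h, o(vowel)+10=y, n(cons)+1=o.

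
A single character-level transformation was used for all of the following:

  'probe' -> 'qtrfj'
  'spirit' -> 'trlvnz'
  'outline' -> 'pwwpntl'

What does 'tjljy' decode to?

Letter i (0-indexed) is shifted by i+1, so successive shifts are 1, 2, 3, ….
Undoing it on tjljy: t−1=s, j−2=h, l−3=i, j−4=f, y−5=t.

shift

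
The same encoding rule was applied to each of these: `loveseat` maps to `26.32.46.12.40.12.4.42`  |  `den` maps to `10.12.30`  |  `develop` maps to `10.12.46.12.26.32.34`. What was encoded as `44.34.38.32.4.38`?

Each letter becomes 2×(its alphabet position, a=1..z=26) + 2.
Decoding 44.34.38.32.4.38: 44→(44−2)÷2=21=u, 34→(34−2)÷2=16=p, 38→(38−2)÷2=18=r, 32→(32−2)÷2=15=o, 4→(4−2)÷2=1=a, 38→(38−2)÷2=18=r.

uproar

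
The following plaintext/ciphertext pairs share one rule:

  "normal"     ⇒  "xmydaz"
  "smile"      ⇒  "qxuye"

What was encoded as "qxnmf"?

table

The output letters match the input read backwards, each shifted +12: normal reversed is lamron. Two steps: reverse the string, then apply a Caesar shift of +12.
Reversing it on qxnmf: shift back: q−12=e, x−12=l, n−12=b, m−12=a, f−12=t → elbat; then reverse → table.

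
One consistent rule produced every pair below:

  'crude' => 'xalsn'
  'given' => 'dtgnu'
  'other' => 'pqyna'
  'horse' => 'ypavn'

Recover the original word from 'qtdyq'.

tight

c(2)→x(23) and r(17)→a(0) fit y≡21x+7 (mod 26); the inverse of 21 mod 26 is 5. This is an affine cipher: with a=0,…,z=25, each position x becomes (21x+7) mod 26.
Decoding qtdyq: q(16)→5·(16−7)≡19=t; t(19)→5·(19−7)≡8=i; d(3)→5·(3−7)≡6=g; y(24)→5·(24−7)≡7=h; q(16)→5·(16−7)≡19=t (all mod 26).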